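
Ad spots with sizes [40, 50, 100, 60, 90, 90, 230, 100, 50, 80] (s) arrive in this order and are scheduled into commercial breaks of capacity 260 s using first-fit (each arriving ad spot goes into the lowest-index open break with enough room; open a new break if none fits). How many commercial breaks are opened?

4

  40 → break 1 (new)  [load 40/260]
  50 → break 1  [load 90/260]
  100 → break 1  [load 190/260]
  60 → break 1  [load 250/260]
  90 → break 2 (new)  [load 90/260]
  90 → break 2  [load 180/260]
  230 → break 3 (new)  [load 230/260]
  100 → break 4 (new)  [load 100/260]
  50 → break 2  [load 230/260]
  80 → break 4  [load 180/260]
4 commercial breaks opened.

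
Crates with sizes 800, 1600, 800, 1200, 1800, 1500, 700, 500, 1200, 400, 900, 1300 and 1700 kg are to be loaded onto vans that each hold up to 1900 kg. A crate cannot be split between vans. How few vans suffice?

9

Total = 1800 + 1700 + 1600 + 1500 + 1300 + 1200 + 1200 + 900 + 800 + 800 + 700 + 500 + 400 = 14400 kg.
Lower bound: ⌈14400/1900⌉ = 8 vans.
A packing using 9 vans:
  van 1: 1800 = 1800
  van 2: 1700 = 1700
  van 3: 1600 = 1600
  van 4: 1500 + 400 = 1900
  van 5: 1300 + 500 = 1800
  van 6: 1200 + 700 = 1900
  van 7: 1200 = 1200
  van 8: 900 + 800 = 1700
  van 9: 800 = 800
No arrangement into 8 vans stays within capacity, so 9 is optimal.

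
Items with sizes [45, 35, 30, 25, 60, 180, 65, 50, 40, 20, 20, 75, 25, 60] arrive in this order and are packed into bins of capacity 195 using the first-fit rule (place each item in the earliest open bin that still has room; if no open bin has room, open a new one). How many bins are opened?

  45 → bin 1 (new)  [load 45/195]
  35 → bin 1  [load 80/195]
  30 → bin 1  [load 110/195]
  25 → bin 1  [load 135/195]
  60 → bin 1  [load 195/195]
  180 → bin 2 (new)  [load 180/195]
  65 → bin 3 (new)  [load 65/195]
  50 → bin 3  [load 115/195]
  40 → bin 3  [load 155/195]
  20 → bin 3  [load 175/195]
  20 → bin 3  [load 195/195]
  75 → bin 4 (new)  [load 75/195]
  25 → bin 4  [load 100/195]
  60 → bin 4  [load 160/195]
4 bins opened.

4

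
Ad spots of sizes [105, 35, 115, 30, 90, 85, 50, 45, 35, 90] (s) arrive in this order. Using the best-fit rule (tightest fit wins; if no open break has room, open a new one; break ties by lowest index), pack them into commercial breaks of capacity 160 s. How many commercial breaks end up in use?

5

  105 → break 1 (new)  [load 105/160]
  35 → break 1  [load 140/160]
  115 → break 2 (new)  [load 115/160]
  30 → break 2  [load 145/160]
  90 → break 3 (new)  [load 90/160]
  85 → break 4 (new)  [load 85/160]
  50 → break 3  [load 140/160]
  45 → break 4  [load 130/160]
  35 → break 5 (new)  [load 35/160]
  90 → break 5  [load 125/160]
5 commercial breaks opened.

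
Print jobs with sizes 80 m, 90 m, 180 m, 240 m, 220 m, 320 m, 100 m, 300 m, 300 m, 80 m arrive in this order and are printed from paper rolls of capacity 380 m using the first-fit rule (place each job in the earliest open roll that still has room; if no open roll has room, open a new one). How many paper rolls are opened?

6

  80 → roll 1 (new)  [load 80/380]
  90 → roll 1  [load 170/380]
  180 → roll 1  [load 350/380]
  240 → roll 2 (new)  [load 240/380]
  220 → roll 3 (new)  [load 220/380]
  320 → roll 4 (new)  [load 320/380]
  100 → roll 2  [load 340/380]
  300 → roll 5 (new)  [load 300/380]
  300 → roll 6 (new)  [load 300/380]
  80 → roll 3  [load 300/380]
6 paper rolls opened.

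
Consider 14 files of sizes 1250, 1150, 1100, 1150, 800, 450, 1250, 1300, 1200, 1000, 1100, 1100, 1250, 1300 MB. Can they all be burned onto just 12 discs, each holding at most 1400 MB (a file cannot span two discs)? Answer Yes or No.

No

Total = 15400 MB; ⌈15400/1400⌉ = 11.
13 files each exceed half the capacity and cannot share a disc, forcing at least 13 discs.
At least 13 discs are required, but only 12 are allowed.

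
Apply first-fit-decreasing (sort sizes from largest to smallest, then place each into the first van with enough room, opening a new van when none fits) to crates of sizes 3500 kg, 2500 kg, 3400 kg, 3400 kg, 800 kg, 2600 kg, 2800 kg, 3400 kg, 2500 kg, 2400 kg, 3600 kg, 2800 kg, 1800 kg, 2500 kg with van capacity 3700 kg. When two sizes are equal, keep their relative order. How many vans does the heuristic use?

13

Sorted descending: 3600, 3500, 3400, 3400, 3400, 2800, 2800, 2600, 2500, 2500, 2500, 2400, 1800, 800.
  3600 → van 1 (new)  [load 3600/3700]
  3500 → van 2 (new)  [load 3500/3700]
  3400 → van 3 (new)  [load 3400/3700]
  3400 → van 4 (new)  [load 3400/3700]
  3400 → van 5 (new)  [load 3400/3700]
  2800 → van 6 (new)  [load 2800/3700]
  2800 → van 7 (new)  [load 2800/3700]
  2600 → van 8 (new)  [load 2600/3700]
  2500 → van 9 (new)  [load 2500/3700]
  2500 → van 10 (new)  [load 2500/3700]
  2500 → van 11 (new)  [load 2500/3700]
  2400 → van 12 (new)  [load 2400/3700]
  1800 → van 13 (new)  [load 1800/3700]
  800 → van 6  [load 3600/3700]
13 vans opened.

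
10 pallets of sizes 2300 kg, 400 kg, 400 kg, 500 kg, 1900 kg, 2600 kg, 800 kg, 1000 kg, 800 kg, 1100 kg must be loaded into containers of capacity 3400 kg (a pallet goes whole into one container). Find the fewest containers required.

4

Total = 2600 + 2300 + 1900 + 1100 + 1000 + 800 + 800 + 500 + 400 + 400 = 11800 kg.
Lower bound: ⌈11800/3400⌉ = 4 containers.
A packing using 4 containers:
  container 1: 2600 + 800 = 3400
  container 2: 2300 + 1100 = 3400
  container 3: 1900 + 1000 + 500 = 3400
  container 4: 800 + 400 + 400 = 1600
This matches the lower bound, so 4 is optimal.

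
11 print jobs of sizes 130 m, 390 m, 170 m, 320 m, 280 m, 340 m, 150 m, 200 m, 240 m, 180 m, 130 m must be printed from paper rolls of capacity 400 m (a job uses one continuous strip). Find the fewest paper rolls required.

Total = 390 + 340 + 320 + 280 + 240 + 200 + 180 + 170 + 150 + 130 + 130 = 2530 m.
Lower bound: ⌈2530/400⌉ = 7 paper rolls.
A packing using 8 paper rolls:
  roll 1: 390 = 390
  roll 2: 340 = 340
  roll 3: 320 = 320
  roll 4: 280 = 280
  roll 5: 240 + 150 = 390
  roll 6: 200 + 180 = 380
  roll 7: 170 + 130 = 300
  roll 8: 130 = 130
No arrangement into 7 paper rolls stays within capacity, so 8 is optimal.

8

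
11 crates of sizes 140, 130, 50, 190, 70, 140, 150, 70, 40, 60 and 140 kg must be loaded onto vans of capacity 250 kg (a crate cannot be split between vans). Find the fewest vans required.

Total = 190 + 150 + 140 + 140 + 140 + 130 + 70 + 70 + 60 + 50 + 40 = 1180 kg.
Lower bound: ⌈1180/250⌉ = 5 vans.
Also, 6 crates each exceed 125 kg, and no two of those can share a van, so at least 6 vans are needed.
A packing using 6 vans:
  van 1: 190 + 60 = 250
  van 2: 150 + 70 = 220
  van 3: 140 + 70 + 40 = 250
  van 4: 140 + 50 = 190
  van 5: 140 = 140
  van 6: 130 = 130
This matches the lower bound, so 6 is optimal.

6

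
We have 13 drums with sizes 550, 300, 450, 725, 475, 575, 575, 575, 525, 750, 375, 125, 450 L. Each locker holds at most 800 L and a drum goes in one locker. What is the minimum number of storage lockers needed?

11

Total = 750 + 725 + 575 + 575 + 575 + 550 + 525 + 475 + 450 + 450 + 375 + 300 + 125 = 6450 L.
Lower bound: ⌈6450/800⌉ = 9 storage lockers.
Also, 10 drums each exceed 400 L, and no two of those can share a locker, so at least 10 storage lockers are needed.
A packing using 11 storage lockers:
  locker 1: 750 = 750
  locker 2: 725 = 725
  locker 3: 575 + 125 = 700
  locker 4: 575 = 575
  locker 5: 575 = 575
  locker 6: 550 = 550
  locker 7: 525 = 525
  locker 8: 475 + 300 = 775
  locker 9: 450 = 450
  locker 10: 450 = 450
  locker 11: 375 = 375
No arrangement into 10 storage lockers stays within capacity, so 11 is optimal.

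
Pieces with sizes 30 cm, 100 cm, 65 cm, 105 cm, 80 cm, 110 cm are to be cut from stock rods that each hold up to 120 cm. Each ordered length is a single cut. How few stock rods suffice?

Total = 110 + 105 + 100 + 80 + 65 + 30 = 490 cm.
Lower bound: ⌈490/120⌉ = 5 stock rods.
A packing using 5 stock rods:
  stock rod 1: 110 = 110
  stock rod 2: 105 = 105
  stock rod 3: 100 = 100
  stock rod 4: 80 + 30 = 110
  stock rod 5: 65 = 65
This matches the lower bound, so 5 is optimal.

5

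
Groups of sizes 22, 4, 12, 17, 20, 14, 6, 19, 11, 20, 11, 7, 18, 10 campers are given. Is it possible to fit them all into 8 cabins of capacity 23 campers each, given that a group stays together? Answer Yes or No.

Total = 191 campers; ⌈191/23⌉ = 9.
At least 9 cabins are required, but only 8 are allowed.

No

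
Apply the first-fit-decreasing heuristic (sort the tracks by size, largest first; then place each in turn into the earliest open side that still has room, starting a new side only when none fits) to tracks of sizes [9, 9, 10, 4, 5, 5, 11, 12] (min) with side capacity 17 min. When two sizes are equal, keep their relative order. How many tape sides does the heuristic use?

5

Sorted descending: 12, 11, 10, 9, 9, 5, 5, 4.
  12 → side 1 (new)  [load 12/17]
  11 → side 2 (new)  [load 11/17]
  10 → side 3 (new)  [load 10/17]
  9 → side 4 (new)  [load 9/17]
  9 → side 5 (new)  [load 9/17]
  5 → side 1  [load 17/17]
  5 → side 2  [load 16/17]
  4 → side 3  [load 14/17]
5 tape sides opened.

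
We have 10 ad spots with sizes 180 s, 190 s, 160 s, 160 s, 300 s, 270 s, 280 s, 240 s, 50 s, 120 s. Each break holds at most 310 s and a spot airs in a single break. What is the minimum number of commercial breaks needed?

Total = 300 + 280 + 270 + 240 + 190 + 180 + 160 + 160 + 120 + 50 = 1950 s.
Lower bound: ⌈1950/310⌉ = 7 commercial breaks.
Also, 8 ad spots each exceed 155 s, and no two of those can share a break, so at least 8 commercial breaks are needed.
A packing using 8 commercial breaks:
  break 1: 300 = 300
  break 2: 280 = 280
  break 3: 270 = 270
  break 4: 240 + 50 = 290
  break 5: 190 + 120 = 310
  break 6: 180 = 180
  break 7: 160 = 160
  break 8: 160 = 160
This matches the lower bound, so 8 is optimal.

8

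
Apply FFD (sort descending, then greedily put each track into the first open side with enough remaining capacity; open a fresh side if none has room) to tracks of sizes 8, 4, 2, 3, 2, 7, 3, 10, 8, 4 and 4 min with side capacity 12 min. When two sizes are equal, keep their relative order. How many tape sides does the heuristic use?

5

Sorted descending: 10, 8, 8, 7, 4, 4, 4, 3, 3, 2, 2.
  10 → side 1 (new)  [load 10/12]
  8 → side 2 (new)  [load 8/12]
  8 → side 3 (new)  [load 8/12]
  7 → side 4 (new)  [load 7/12]
  4 → side 2  [load 12/12]
  4 → side 3  [load 12/12]
  4 → side 4  [load 11/12]
  3 → side 5 (new)  [load 3/12]
  3 → side 5  [load 6/12]
  2 → side 1  [load 12/12]
  2 → side 5  [load 8/12]
5 tape sides opened.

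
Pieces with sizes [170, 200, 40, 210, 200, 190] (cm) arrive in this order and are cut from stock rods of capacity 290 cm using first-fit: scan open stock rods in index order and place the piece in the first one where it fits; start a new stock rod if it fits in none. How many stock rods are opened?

5

  170 → stock rod 1 (new)  [load 170/290]
  200 → stock rod 2 (new)  [load 200/290]
  40 → stock rod 1  [load 210/290]
  210 → stock rod 3 (new)  [load 210/290]
  200 → stock rod 4 (new)  [load 200/290]
  190 → stock rod 5 (new)  [load 190/290]
5 stock rods opened.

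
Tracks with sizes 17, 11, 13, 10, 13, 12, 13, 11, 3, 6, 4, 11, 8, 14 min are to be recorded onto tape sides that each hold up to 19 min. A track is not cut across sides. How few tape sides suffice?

Total = 17 + 14 + 13 + 13 + 13 + 12 + 11 + 11 + 11 + 10 + 8 + 6 + 4 + 3 = 146 min.
Lower bound: ⌈146/19⌉ = 8 tape sides.
Also, 10 tracks each exceed 19/2 min, and no two of those can share a side, so at least 10 tape sides are needed.
A packing using 10 tape sides:
  side 1: 17 = 17
  side 2: 14 + 4 = 18
  side 3: 13 + 6 = 19
  side 4: 13 + 3 = 16
  side 5: 13 = 13
  side 6: 12 = 12
  side 7: 11 + 8 = 19
  side 8: 11 = 11
  side 9: 11 = 11
  side 10: 10 = 10
This matches the lower bound, so 10 is optimal.

10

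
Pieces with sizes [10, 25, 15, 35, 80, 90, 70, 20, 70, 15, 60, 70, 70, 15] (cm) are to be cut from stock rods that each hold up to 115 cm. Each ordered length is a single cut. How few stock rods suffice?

7

Total = 90 + 80 + 70 + 70 + 70 + 70 + 60 + 35 + 25 + 20 + 15 + 15 + 15 + 10 = 645 cm.
Lower bound: ⌈645/115⌉ = 6 stock rods.
Also, 7 pieces each exceed 115/2 cm, and no two of those can share a stock rod, so at least 7 stock rods are needed.
A packing using 7 stock rods:
  stock rod 1: 90 + 25 = 115
  stock rod 2: 80 + 35 = 115
  stock rod 3: 70 + 20 + 15 + 10 = 115
  stock rod 4: 70 + 15 + 15 = 100
  stock rod 5: 70 = 70
  stock rod 6: 70 = 70
  stock rod 7: 60 = 60
This matches the lower bound, so 7 is optimal.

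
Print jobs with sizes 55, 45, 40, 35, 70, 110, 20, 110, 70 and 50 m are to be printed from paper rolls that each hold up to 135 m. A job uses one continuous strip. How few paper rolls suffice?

Total = 110 + 110 + 70 + 70 + 55 + 50 + 45 + 40 + 35 + 20 = 605 m.
Lower bound: ⌈605/135⌉ = 5 paper rolls.
A packing using 5 paper rolls:
  roll 1: 110 + 20 = 130
  roll 2: 110 = 110
  roll 3: 70 + 55 = 125
  roll 4: 70 + 50 = 120
  roll 5: 45 + 40 + 35 = 120
This matches the lower bound, so 5 is optimal.

5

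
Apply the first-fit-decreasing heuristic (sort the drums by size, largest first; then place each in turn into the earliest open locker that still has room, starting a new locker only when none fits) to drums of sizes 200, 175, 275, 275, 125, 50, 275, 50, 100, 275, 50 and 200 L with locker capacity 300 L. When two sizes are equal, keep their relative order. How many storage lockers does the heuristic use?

8

Sorted descending: 275, 275, 275, 275, 200, 200, 175, 125, 100, 50, 50, 50.
  275 → locker 1 (new)  [load 275/300]
  275 → locker 2 (new)  [load 275/300]
  275 → locker 3 (new)  [load 275/300]
  275 → locker 4 (new)  [load 275/300]
  200 → locker 5 (new)  [load 200/300]
  200 → locker 6 (new)  [load 200/300]
  175 → locker 7 (new)  [load 175/300]
  125 → locker 7  [load 300/300]
  100 → locker 5  [load 300/300]
  50 → locker 6  [load 250/300]
  50 → locker 6  [load 300/300]
  50 → locker 8 (new)  [load 50/300]
8 storage lockers opened.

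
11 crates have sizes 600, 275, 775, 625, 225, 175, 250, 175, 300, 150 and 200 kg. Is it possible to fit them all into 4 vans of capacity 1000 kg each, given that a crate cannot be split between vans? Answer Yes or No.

Yes

A valid assignment using 4 vans:
  van 1: 775 + 225 = 1000
  van 2: 625 + 300 = 925
  van 3: 600 + 275 = 875
  van 4: 250 + 200 + 175 + 175 + 150 = 950
Every load is within 1000 kg, so 4 vans suffice.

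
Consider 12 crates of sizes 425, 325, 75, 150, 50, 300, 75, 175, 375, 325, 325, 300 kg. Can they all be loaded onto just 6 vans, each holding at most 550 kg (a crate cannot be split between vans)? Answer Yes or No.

Total = 2900 kg; ⌈2900/550⌉ = 6.
7 crates each exceed half the capacity and cannot share a van, forcing at least 7 vans.
At least 7 vans are required, but only 6 are allowed.

No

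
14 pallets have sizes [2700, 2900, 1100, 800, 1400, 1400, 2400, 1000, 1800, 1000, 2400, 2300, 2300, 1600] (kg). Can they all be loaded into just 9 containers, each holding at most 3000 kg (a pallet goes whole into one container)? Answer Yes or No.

No

Total = 25100 kg; ⌈25100/3000⌉ = 9.
The bound of 9 does not rule out 9, but exhaustive search shows no assignment into 9 containers of capacity 3000 kg exists — the minimum is 10.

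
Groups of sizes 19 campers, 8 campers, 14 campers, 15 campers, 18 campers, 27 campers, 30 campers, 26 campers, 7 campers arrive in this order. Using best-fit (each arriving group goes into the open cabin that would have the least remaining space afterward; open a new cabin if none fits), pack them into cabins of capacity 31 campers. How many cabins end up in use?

6

  19 → cabin 1 (new)  [load 19/31]
  8 → cabin 1  [load 27/31]
  14 → cabin 2 (new)  [load 14/31]
  15 → cabin 2  [load 29/31]
  18 → cabin 3 (new)  [load 18/31]
  27 → cabin 4 (new)  [load 27/31]
  30 → cabin 5 (new)  [load 30/31]
  26 → cabin 6 (new)  [load 26/31]
  7 → cabin 3  [load 25/31]
6 cabins opened.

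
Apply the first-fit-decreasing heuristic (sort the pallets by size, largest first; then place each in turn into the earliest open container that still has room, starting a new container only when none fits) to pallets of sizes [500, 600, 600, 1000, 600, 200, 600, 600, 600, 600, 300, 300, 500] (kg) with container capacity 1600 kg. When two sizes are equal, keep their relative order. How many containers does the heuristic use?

5

Sorted descending: 1000, 600, 600, 600, 600, 600, 600, 600, 500, 500, 300, 300, 200.
  1000 → container 1 (new)  [load 1000/1600]
  600 → container 1  [load 1600/1600]
  600 → container 2 (new)  [load 600/1600]
  600 → container 2  [load 1200/1600]
  600 → container 3 (new)  [load 600/1600]
  600 → container 3  [load 1200/1600]
  600 → container 4 (new)  [load 600/1600]
  600 → container 4  [load 1200/1600]
  500 → container 5 (new)  [load 500/1600]
  500 → container 5  [load 1000/1600]
  300 → container 2  [load 1500/1600]
  300 → container 3  [load 1500/1600]
  200 → container 4  [load 1400/1600]
5 containers opened.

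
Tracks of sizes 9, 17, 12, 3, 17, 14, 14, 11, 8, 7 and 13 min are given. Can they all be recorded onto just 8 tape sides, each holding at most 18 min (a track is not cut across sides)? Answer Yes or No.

A valid assignment using 8 tape sides:
  side 1: 17 = 17
  side 2: 17 = 17
  side 3: 14 + 3 = 17
  side 4: 14 = 14
  side 5: 13 = 13
  side 6: 12 = 12
  side 7: 11 + 7 = 18
  side 8: 9 + 8 = 17
Every load is within 18 min, so 8 tape sides suffice.

Yes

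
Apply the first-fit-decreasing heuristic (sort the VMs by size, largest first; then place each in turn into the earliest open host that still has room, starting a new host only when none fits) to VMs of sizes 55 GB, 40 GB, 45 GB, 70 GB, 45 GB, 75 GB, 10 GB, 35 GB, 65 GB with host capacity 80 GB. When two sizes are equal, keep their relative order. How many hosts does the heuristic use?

7

Sorted descending: 75, 70, 65, 55, 45, 45, 40, 35, 10.
  75 → host 1 (new)  [load 75/80]
  70 → host 2 (new)  [load 70/80]
  65 → host 3 (new)  [load 65/80]
  55 → host 4 (new)  [load 55/80]
  45 → host 5 (new)  [load 45/80]
  45 → host 6 (new)  [load 45/80]
  40 → host 7 (new)  [load 40/80]
  35 → host 5  [load 80/80]
  10 → host 2  [load 80/80]
7 hosts opened.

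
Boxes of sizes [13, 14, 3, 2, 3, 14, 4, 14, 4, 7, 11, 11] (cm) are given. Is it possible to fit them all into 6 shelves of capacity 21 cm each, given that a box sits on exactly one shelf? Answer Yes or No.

A valid assignment using 6 shelves:
  shelf 1: 14 + 7 = 21
  shelf 2: 14 + 4 + 3 = 21
  shelf 3: 14 + 4 + 3 = 21
  shelf 4: 13 + 2 = 15
  shelf 5: 11 = 11
  shelf 6: 11 = 11
Every load is within 21 cm, so 6 shelves suffice.

Yes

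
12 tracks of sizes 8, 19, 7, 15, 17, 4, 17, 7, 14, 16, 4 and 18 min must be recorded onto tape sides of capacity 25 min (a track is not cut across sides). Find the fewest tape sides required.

Total = 19 + 18 + 17 + 17 + 16 + 15 + 14 + 8 + 7 + 7 + 4 + 4 = 146 min.
Lower bound: ⌈146/25⌉ = 6 tape sides.
Also, 7 tracks each exceed 25/2 min, and no two of those can share a side, so at least 7 tape sides are needed.
A packing using 7 tape sides:
  side 1: 19 + 4 = 23
  side 2: 18 + 7 = 25
  side 3: 17 + 8 = 25
  side 4: 17 + 7 = 24
  side 5: 16 + 4 = 20
  side 6: 15 = 15
  side 7: 14 = 14
This matches the lower bound, so 7 is optimal.

7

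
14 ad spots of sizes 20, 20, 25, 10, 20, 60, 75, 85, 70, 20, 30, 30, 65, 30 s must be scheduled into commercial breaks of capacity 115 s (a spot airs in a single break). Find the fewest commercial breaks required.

5

Total = 85 + 75 + 70 + 65 + 60 + 30 + 30 + 30 + 25 + 20 + 20 + 20 + 20 + 10 = 560 s.
Lower bound: ⌈560/115⌉ = 5 commercial breaks.
A packing using 5 commercial breaks:
  break 1: 85 + 30 = 115
  break 2: 75 + 30 + 10 = 115
  break 3: 70 + 25 + 20 = 115
  break 4: 65 + 30 + 20 = 115
  break 5: 60 + 20 + 20 = 100
This matches the lower bound, so 5 is optimal.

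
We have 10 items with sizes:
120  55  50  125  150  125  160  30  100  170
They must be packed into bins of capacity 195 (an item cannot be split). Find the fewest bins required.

7

Total = 170 + 160 + 150 + 125 + 125 + 120 + 100 + 55 + 50 + 30 = 1085.
Lower bound: ⌈1085/195⌉ = 6 bins.
Also, 7 items each exceed 195/2, and no two of those can share a bin, so at least 7 bins are needed.
A packing using 7 bins:
  bin 1: 170 = 170
  bin 2: 160 + 30 = 190
  bin 3: 150 = 150
  bin 4: 125 + 55 = 180
  bin 5: 125 + 50 = 175
  bin 6: 120 = 120
  bin 7: 100 = 100
This matches the lower bound, so 7 is optimal.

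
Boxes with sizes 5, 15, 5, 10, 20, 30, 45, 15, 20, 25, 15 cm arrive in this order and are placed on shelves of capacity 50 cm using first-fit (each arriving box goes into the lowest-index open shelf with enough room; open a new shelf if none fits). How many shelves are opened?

  5 → shelf 1 (new)  [load 5/50]
  15 → shelf 1  [load 20/50]
  5 → shelf 1  [load 25/50]
  10 → shelf 1  [load 35/50]
  20 → shelf 2 (new)  [load 20/50]
  30 → shelf 2  [load 50/50]
  45 → shelf 3 (new)  [load 45/50]
  15 → shelf 1  [load 50/50]
  20 → shelf 4 (new)  [load 20/50]
  25 → shelf 4  [load 45/50]
  15 → shelf 5 (new)  [load 15/50]
5 shelves opened.

5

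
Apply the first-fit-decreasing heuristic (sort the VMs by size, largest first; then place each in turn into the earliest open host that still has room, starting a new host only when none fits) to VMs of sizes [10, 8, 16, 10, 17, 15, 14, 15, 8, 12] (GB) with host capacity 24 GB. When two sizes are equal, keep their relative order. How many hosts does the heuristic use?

Sorted descending: 17, 16, 15, 15, 14, 12, 10, 10, 8, 8.
  17 → host 1 (new)  [load 17/24]
  16 → host 2 (new)  [load 16/24]
  15 → host 3 (new)  [load 15/24]
  15 → host 4 (new)  [load 15/24]
  14 → host 5 (new)  [load 14/24]
  12 → host 6 (new)  [load 12/24]
  10 → host 5  [load 24/24]
  10 → host 6  [load 22/24]
  8 → host 2  [load 24/24]
  8 → host 3  [load 23/24]
6 hosts opened.

6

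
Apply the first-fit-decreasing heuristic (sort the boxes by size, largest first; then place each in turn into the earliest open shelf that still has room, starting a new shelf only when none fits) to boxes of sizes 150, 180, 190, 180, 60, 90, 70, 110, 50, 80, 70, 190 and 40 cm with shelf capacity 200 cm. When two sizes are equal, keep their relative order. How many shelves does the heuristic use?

8

Sorted descending: 190, 190, 180, 180, 150, 110, 90, 80, 70, 70, 60, 50, 40.
  190 → shelf 1 (new)  [load 190/200]
  190 → shelf 2 (new)  [load 190/200]
  180 → shelf 3 (new)  [load 180/200]
  180 → shelf 4 (new)  [load 180/200]
  150 → shelf 5 (new)  [load 150/200]
  110 → shelf 6 (new)  [load 110/200]
  90 → shelf 6  [load 200/200]
  80 → shelf 7 (new)  [load 80/200]
  70 → shelf 7  [load 150/200]
  70 → shelf 8 (new)  [load 70/200]
  60 → shelf 8  [load 130/200]
  50 → shelf 5  [load 200/200]
  40 → shelf 7  [load 190/200]
8 shelves opened.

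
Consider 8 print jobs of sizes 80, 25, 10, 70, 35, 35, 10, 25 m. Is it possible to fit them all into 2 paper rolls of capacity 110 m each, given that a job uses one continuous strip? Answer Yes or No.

No

Total = 290 m; ⌈290/110⌉ = 3.
At least 3 paper rolls are required, but only 2 are allowed.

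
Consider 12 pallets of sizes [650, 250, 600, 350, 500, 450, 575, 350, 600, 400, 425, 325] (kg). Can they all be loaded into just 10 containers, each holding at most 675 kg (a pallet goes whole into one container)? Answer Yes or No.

A valid assignment using 10 containers:
  container 1: 650 = 650
  container 2: 600 = 600
  container 3: 600 = 600
  container 4: 575 = 575
  container 5: 500 = 500
  container 6: 450 = 450
  container 7: 425 + 250 = 675
  container 8: 400 = 400
  container 9: 350 + 325 = 675
  container 10: 350 = 350
Every load is within 675 kg, so 10 containers suffice.

Yes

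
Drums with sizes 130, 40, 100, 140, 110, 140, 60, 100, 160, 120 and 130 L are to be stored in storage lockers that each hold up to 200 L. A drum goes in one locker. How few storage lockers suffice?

Total = 160 + 140 + 140 + 130 + 130 + 120 + 110 + 100 + 100 + 60 + 40 = 1230 L.
Lower bound: ⌈1230/200⌉ = 7 storage lockers.
A packing using 8 storage lockers:
  locker 1: 160 + 40 = 200
  locker 2: 140 + 60 = 200
  locker 3: 140 = 140
  locker 4: 130 = 130
  locker 5: 130 = 130
  locker 6: 120 = 120
  locker 7: 110 = 110
  locker 8: 100 + 100 = 200
No arrangement into 7 storage lockers stays within capacity, so 8 is optimal.

8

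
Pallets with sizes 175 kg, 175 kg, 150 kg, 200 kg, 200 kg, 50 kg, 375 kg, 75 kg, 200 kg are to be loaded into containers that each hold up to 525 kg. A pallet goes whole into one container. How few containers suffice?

4

Total = 375 + 200 + 200 + 200 + 175 + 175 + 150 + 75 + 50 = 1600 kg.
Lower bound: ⌈1600/525⌉ = 4 containers.
A packing using 4 containers:
  container 1: 375 + 150 = 525
  container 2: 200 + 200 + 75 + 50 = 525
  container 3: 200 + 175 = 375
  container 4: 175 = 175
This matches the lower bound, so 4 is optimal.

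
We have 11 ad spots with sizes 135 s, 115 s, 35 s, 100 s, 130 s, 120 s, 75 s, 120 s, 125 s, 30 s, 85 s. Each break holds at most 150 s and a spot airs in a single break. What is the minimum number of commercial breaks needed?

Total = 135 + 130 + 125 + 120 + 120 + 115 + 100 + 85 + 75 + 35 + 30 = 1070 s.
Lower bound: ⌈1070/150⌉ = 8 commercial breaks.
A packing using 9 commercial breaks:
  break 1: 135 = 135
  break 2: 130 = 130
  break 3: 125 = 125
  break 4: 120 + 30 = 150
  break 5: 120 = 120
  break 6: 115 + 35 = 150
  break 7: 100 = 100
  break 8: 85 = 85
  break 9: 75 = 75
No arrangement into 8 commercial breaks stays within capacity, so 9 is optimal.

9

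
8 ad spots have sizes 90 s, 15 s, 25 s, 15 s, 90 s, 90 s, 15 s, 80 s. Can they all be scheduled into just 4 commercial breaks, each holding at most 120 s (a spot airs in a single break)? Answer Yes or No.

A valid assignment using 4 commercial breaks:
  break 1: 90 + 25 = 115
  break 2: 90 + 15 + 15 = 120
  break 3: 90 + 15 = 105
  break 4: 80 = 80
Every load is within 120 s, so 4 commercial breaks suffice.

Yes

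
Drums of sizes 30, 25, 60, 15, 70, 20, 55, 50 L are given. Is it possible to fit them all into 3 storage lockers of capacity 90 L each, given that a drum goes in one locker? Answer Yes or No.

Total = 325 L; ⌈325/90⌉ = 4.
At least 4 storage lockers are required, but only 3 are allowed.

No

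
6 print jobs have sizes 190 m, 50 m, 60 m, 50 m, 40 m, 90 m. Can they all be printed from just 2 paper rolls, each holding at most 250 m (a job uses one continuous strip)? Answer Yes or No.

A valid assignment using 2 paper rolls:
  roll 1: 190 + 60 = 250
  roll 2: 90 + 50 + 50 + 40 = 230
Every load is within 250 m, so 2 paper rolls suffice.

Yes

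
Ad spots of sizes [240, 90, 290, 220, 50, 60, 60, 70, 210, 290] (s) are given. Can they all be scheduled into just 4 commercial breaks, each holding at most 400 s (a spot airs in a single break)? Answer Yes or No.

No

Total = 1580 s; ⌈1580/400⌉ = 4.
5 ad spots each exceed half the capacity and cannot share a break, forcing at least 5 commercial breaks.
At least 5 commercial breaks are required, but only 4 are allowed.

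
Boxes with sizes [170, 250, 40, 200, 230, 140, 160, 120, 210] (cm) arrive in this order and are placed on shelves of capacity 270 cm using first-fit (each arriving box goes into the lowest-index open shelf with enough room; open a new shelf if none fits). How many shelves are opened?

  170 → shelf 1 (new)  [load 170/270]
  250 → shelf 2 (new)  [load 250/270]
  40 → shelf 1  [load 210/270]
  200 → shelf 3 (new)  [load 200/270]
  230 → shelf 4 (new)  [load 230/270]
  140 → shelf 5 (new)  [load 140/270]
  160 → shelf 6 (new)  [load 160/270]
  120 → shelf 5  [load 260/270]
  210 → shelf 7 (new)  [load 210/270]
7 shelves opened.

7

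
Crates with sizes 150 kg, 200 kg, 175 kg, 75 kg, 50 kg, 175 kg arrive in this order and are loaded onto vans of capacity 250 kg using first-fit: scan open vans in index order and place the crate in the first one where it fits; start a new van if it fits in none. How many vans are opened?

  150 → van 1 (new)  [load 150/250]
  200 → van 2 (new)  [load 200/250]
  175 → van 3 (new)  [load 175/250]
  75 → van 1  [load 225/250]
  50 → van 2  [load 250/250]
  175 → van 4 (new)  [load 175/250]
4 vans opened.

4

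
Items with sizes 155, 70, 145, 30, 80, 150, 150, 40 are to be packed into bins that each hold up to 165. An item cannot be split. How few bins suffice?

6

Total = 155 + 150 + 150 + 145 + 80 + 70 + 40 + 30 = 820.
Lower bound: ⌈820/165⌉ = 5 bins.
A packing using 6 bins:
  bin 1: 155 = 155
  bin 2: 150 = 150
  bin 3: 150 = 150
  bin 4: 145 = 145
  bin 5: 80 + 70 = 150
  bin 6: 40 + 30 = 70
No arrangement into 5 bins stays within capacity, so 6 is optimal.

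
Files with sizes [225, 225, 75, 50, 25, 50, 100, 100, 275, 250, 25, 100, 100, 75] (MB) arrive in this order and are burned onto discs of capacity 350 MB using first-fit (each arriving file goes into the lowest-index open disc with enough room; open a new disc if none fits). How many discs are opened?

5

  225 → disc 1 (new)  [load 225/350]
  225 → disc 2 (new)  [load 225/350]
  75 → disc 1  [load 300/350]
  50 → disc 1  [load 350/350]
  25 → disc 2  [load 250/350]
  50 → disc 2  [load 300/350]
  100 → disc 3 (new)  [load 100/350]
  100 → disc 3  [load 200/350]
  275 → disc 4 (new)  [load 275/350]
  250 → disc 5 (new)  [load 250/350]
  25 → disc 2  [load 325/350]
  100 → disc 3  [load 300/350]
  100 → disc 5  [load 350/350]
  75 → disc 4  [load 350/350]
5 discs opened.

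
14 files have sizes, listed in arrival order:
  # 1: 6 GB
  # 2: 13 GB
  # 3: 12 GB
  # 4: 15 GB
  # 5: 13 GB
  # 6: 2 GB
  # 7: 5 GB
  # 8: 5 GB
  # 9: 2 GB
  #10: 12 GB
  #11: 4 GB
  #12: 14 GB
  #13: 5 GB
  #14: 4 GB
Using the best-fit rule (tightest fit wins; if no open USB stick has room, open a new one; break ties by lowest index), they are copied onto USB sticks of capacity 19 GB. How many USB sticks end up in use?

  6 → USB stick 1 (new)  [load 6/19]
  13 → USB stick 1  [load 19/19]
  12 → USB stick 2 (new)  [load 12/19]
  15 → USB stick 3 (new)  [load 15/19]
  13 → USB stick 4 (new)  [load 13/19]
  2 → USB stick 3  [load 17/19]
  5 → USB stick 4  [load 18/19]
  5 → USB stick 2  [load 17/19]
  2 → USB stick 2  [load 19/19]
  12 → USB stick 5 (new)  [load 12/19]
  4 → USB stick 5  [load 16/19]
  14 → USB stick 6 (new)  [load 14/19]
  5 → USB stick 6  [load 19/19]
  4 → USB stick 7 (new)  [load 4/19]
7 USB sticks opened.

7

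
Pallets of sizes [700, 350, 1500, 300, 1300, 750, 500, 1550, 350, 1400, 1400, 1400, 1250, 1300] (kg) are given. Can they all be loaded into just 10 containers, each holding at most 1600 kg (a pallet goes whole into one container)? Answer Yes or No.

A valid assignment using 10 containers:
  container 1: 1550 = 1550
  container 2: 1500 = 1500
  container 3: 1400 = 1400
  container 4: 1400 = 1400
  container 5: 1400 = 1400
  container 6: 1300 + 300 = 1600
  container 7: 1300 = 1300
  container 8: 1250 + 350 = 1600
  container 9: 750 + 700 = 1450
  container 10: 500 + 350 = 850
Every load is within 1600 kg, so 10 containers suffice.

Yes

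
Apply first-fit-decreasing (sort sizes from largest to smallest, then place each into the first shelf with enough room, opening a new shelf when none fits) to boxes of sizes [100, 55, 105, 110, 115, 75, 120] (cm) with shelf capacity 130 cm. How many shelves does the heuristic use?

6

Sorted descending: 120, 115, 110, 105, 100, 75, 55.
  120 → shelf 1 (new)  [load 120/130]
  115 → shelf 2 (new)  [load 115/130]
  110 → shelf 3 (new)  [load 110/130]
  105 → shelf 4 (new)  [load 105/130]
  100 → shelf 5 (new)  [load 100/130]
  75 → shelf 6 (new)  [load 75/130]
  55 → shelf 6  [load 130/130]
6 shelves opened.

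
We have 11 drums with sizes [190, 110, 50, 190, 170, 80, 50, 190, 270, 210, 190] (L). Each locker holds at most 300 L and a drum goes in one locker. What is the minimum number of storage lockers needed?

Total = 270 + 210 + 190 + 190 + 190 + 190 + 170 + 110 + 80 + 50 + 50 = 1700 L.
Lower bound: ⌈1700/300⌉ = 6 storage lockers.
Also, 7 drums each exceed 150 L, and no two of those can share a locker, so at least 7 storage lockers are needed.
A packing using 7 storage lockers:
  locker 1: 270 = 270
  locker 2: 210 + 80 = 290
  locker 3: 190 + 110 = 300
  locker 4: 190 + 50 + 50 = 290
  locker 5: 190 = 190
  locker 6: 190 = 190
  locker 7: 170 = 170
This matches the lower bound, so 7 is optimal.

7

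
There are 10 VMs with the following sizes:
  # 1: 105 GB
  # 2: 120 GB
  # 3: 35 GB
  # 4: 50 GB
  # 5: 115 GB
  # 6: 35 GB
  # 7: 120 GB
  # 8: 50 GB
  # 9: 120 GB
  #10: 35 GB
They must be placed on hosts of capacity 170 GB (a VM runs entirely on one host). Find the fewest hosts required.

Total = 120 + 120 + 120 + 115 + 105 + 50 + 50 + 35 + 35 + 35 = 785 GB.
Lower bound: ⌈785/170⌉ = 5 hosts.
A packing using 5 hosts:
  host 1: 120 + 50 = 170
  host 2: 120 + 50 = 170
  host 3: 120 + 35 = 155
  host 4: 115 + 35 = 150
  host 5: 105 + 35 = 140
This matches the lower bound, so 5 is optimal.

5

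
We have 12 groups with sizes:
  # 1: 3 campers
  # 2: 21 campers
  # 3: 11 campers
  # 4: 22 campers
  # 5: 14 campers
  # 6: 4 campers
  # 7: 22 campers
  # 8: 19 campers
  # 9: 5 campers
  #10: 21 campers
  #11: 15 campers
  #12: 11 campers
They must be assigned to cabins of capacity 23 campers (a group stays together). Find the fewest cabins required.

8

Total = 22 + 22 + 21 + 21 + 19 + 15 + 14 + 11 + 11 + 5 + 4 + 3 = 168 campers.
Lower bound: ⌈168/23⌉ = 8 cabins.
A packing using 8 cabins:
  cabin 1: 22 = 22
  cabin 2: 22 = 22
  cabin 3: 21 = 21
  cabin 4: 21 = 21
  cabin 5: 19 + 4 = 23
  cabin 6: 15 + 5 + 3 = 23
  cabin 7: 14 = 14
  cabin 8: 11 + 11 = 22
This matches the lower bound, so 8 is optimal.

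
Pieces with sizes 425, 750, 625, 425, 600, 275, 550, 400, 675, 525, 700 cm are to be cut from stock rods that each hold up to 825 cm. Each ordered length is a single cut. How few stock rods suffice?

9

Total = 750 + 700 + 675 + 625 + 600 + 550 + 525 + 425 + 425 + 400 + 275 = 5950 cm.
Lower bound: ⌈5950/825⌉ = 8 stock rods.
Also, 9 pieces each exceed 825/2 cm, and no two of those can share a stock rod, so at least 9 stock rods are needed.
A packing using 9 stock rods:
  stock rod 1: 750 = 750
  stock rod 2: 700 = 700
  stock rod 3: 675 = 675
  stock rod 4: 625 = 625
  stock rod 5: 600 = 600
  stock rod 6: 550 + 275 = 825
  stock rod 7: 525 = 525
  stock rod 8: 425 + 400 = 825
  stock rod 9: 425 = 425
This matches the lower bound, so 9 is optimal.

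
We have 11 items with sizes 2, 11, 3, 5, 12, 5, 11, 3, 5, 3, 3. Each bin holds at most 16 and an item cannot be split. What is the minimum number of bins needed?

4

Total = 12 + 11 + 11 + 5 + 5 + 5 + 3 + 3 + 3 + 3 + 2 = 63.
Lower bound: ⌈63/16⌉ = 4 bins.
A packing using 4 bins:
  bin 1: 12 + 3 = 15
  bin 2: 11 + 5 = 16
  bin 3: 11 + 5 = 16
  bin 4: 5 + 3 + 3 + 3 + 2 = 16
This matches the lower bound, so 4 is optimal.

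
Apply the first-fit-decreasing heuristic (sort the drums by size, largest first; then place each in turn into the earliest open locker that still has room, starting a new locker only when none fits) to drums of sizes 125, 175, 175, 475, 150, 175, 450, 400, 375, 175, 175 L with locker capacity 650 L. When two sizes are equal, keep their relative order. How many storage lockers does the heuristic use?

5

Sorted descending: 475, 450, 400, 375, 175, 175, 175, 175, 175, 150, 125.
  475 → locker 1 (new)  [load 475/650]
  450 → locker 2 (new)  [load 450/650]
  400 → locker 3 (new)  [load 400/650]
  375 → locker 4 (new)  [load 375/650]
  175 → locker 1  [load 650/650]
  175 → locker 2  [load 625/650]
  175 → locker 3  [load 575/650]
  175 → locker 4  [load 550/650]
  175 → locker 5 (new)  [load 175/650]
  150 → locker 5  [load 325/650]
  125 → locker 5  [load 450/650]
5 storage lockers opened.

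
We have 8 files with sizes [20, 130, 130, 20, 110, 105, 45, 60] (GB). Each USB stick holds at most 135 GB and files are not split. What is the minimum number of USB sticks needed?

5

Total = 130 + 130 + 110 + 105 + 60 + 45 + 20 + 20 = 620 GB.
Lower bound: ⌈620/135⌉ = 5 USB sticks.
A packing using 5 USB sticks:
  USB stick 1: 130 = 130
  USB stick 2: 130 = 130
  USB stick 3: 110 + 20 = 130
  USB stick 4: 105 + 20 = 125
  USB stick 5: 60 + 45 = 105
This matches the lower bound, so 5 is optimal.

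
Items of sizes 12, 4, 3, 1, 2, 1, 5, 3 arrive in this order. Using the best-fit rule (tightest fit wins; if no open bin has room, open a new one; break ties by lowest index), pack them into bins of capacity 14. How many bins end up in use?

  12 → bin 1 (new)  [load 12/14]
  4 → bin 2 (new)  [load 4/14]
  3 → bin 2  [load 7/14]
  1 → bin 1  [load 13/14]
  2 → bin 2  [load 9/14]
  1 → bin 1  [load 14/14]
  5 → bin 2  [load 14/14]
  3 → bin 3 (new)  [load 3/14]
3 bins opened.

3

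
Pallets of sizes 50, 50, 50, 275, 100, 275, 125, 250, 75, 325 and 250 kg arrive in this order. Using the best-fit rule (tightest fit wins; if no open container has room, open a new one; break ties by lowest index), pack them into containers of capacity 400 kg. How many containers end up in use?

  50 → container 1 (new)  [load 50/400]
  50 → container 1  [load 100/400]
  50 → container 1  [load 150/400]
  275 → container 2 (new)  [load 275/400]
  100 → container 2  [load 375/400]
  275 → container 3 (new)  [load 275/400]
  125 → container 3  [load 400/400]
  250 → container 1  [load 400/400]
  75 → container 4 (new)  [load 75/400]
  325 → container 4  [load 400/400]
  250 → container 5 (new)  [load 250/400]
5 containers opened.

5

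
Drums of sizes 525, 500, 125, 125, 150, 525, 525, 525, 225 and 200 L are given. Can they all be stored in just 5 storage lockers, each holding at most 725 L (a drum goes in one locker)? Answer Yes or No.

A valid assignment using 5 storage lockers:
  locker 1: 525 + 200 = 725
  locker 2: 525 + 150 = 675
  locker 3: 525 + 125 = 650
  locker 4: 525 + 125 = 650
  locker 5: 500 + 225 = 725
Every load is within 725 L, so 5 storage lockers suffice.

Yes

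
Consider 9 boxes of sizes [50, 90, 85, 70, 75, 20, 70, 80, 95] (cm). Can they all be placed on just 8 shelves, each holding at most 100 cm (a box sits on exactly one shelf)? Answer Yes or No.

A valid assignment using 8 shelves:
  shelf 1: 95 = 95
  shelf 2: 90 = 90
  shelf 3: 85 = 85
  shelf 4: 80 + 20 = 100
  shelf 5: 75 = 75
  shelf 6: 70 = 70
  shelf 7: 70 = 70
  shelf 8: 50 = 50
Every load is within 100 cm, so 8 shelves suffice.

Yes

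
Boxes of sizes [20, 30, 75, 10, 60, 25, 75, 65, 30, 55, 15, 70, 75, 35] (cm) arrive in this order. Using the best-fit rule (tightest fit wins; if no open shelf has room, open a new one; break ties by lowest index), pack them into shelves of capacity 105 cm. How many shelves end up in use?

7

  20 → shelf 1 (new)  [load 20/105]
  30 → shelf 1  [load 50/105]
  75 → shelf 2 (new)  [load 75/105]
  10 → shelf 2  [load 85/105]
  60 → shelf 3 (new)  [load 60/105]
  25 → shelf 3  [load 85/105]
  75 → shelf 4 (new)  [load 75/105]
  65 → shelf 5 (new)  [load 65/105]
  30 → shelf 4  [load 105/105]
  55 → shelf 1  [load 105/105]
  15 → shelf 2  [load 100/105]
  70 → shelf 6 (new)  [load 70/105]
  75 → shelf 7 (new)  [load 75/105]
  35 → shelf 6  [load 105/105]
7 shelves opened.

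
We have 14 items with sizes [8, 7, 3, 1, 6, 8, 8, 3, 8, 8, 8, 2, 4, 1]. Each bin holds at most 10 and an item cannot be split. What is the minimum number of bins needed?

Total = 8 + 8 + 8 + 8 + 8 + 8 + 7 + 6 + 4 + 3 + 3 + 2 + 1 + 1 = 75.
Lower bound: ⌈75/10⌉ = 8 bins.
A packing using 9 bins:
  bin 1: 8 + 2 = 10
  bin 2: 8 + 1 + 1 = 10
  bin 3: 8 = 8
  bin 4: 8 = 8
  bin 5: 8 = 8
  bin 6: 8 = 8
  bin 7: 7 + 3 = 10
  bin 8: 6 + 4 = 10
  bin 9: 3 = 3
No arrangement into 8 bins stays within capacity, so 9 is optimal.

9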